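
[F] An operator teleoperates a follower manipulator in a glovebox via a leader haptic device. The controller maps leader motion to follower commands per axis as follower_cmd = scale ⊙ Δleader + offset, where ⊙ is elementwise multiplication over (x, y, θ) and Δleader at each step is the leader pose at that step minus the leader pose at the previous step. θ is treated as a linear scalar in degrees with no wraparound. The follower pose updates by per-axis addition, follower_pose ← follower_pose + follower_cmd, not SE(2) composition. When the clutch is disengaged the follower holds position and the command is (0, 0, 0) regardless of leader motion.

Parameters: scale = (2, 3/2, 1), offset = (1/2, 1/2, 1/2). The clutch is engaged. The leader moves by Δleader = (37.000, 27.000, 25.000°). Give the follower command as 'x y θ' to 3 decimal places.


axis x: 2·37.000 + 1/2 = 74.500
axis y: 3/2·27.000 + 1/2 = 41.000
axis θ: 1·25.000 + 1/2 = 25.500

74.500 41.000 25.500


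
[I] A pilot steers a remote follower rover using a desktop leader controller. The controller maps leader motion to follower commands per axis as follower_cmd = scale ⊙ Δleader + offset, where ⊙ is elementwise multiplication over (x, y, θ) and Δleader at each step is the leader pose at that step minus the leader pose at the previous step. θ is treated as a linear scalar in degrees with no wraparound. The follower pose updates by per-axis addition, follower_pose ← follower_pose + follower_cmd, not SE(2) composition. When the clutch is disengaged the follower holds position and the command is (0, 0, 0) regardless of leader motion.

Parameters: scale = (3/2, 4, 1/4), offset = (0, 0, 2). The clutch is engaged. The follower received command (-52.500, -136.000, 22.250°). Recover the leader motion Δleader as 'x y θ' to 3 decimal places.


axis x: (-52.500 − 0) / (3/2) = -35.000
axis y: (-136.000 − 0) / (4) = -34.000
axis θ: (22.250 − 2) / (1/4) = 81.000

-35.000 -34.000 81.000


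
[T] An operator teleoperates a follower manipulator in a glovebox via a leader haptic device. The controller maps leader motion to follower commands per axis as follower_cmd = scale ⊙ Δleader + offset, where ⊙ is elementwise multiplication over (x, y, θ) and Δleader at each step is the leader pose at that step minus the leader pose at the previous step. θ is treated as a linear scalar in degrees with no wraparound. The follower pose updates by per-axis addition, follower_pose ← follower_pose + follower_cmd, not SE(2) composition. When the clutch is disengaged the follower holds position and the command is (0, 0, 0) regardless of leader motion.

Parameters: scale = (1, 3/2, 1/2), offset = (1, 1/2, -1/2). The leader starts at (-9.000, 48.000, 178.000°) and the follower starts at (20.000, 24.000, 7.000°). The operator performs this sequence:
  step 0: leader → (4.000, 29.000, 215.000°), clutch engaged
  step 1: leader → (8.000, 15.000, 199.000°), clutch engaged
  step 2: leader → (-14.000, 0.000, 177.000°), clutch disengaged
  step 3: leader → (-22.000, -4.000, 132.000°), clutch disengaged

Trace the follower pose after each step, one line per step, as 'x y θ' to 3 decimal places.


34.000 -4.000 25.000
39.000 -24.500 16.500
39.000 -24.500 16.500
39.000 -24.500 16.500

step 0: Δleader=(13.000, -19.000, 37.000°), engaged; cmd=(14.000, -28.000, 18.000°) → follower=(34.000, -4.000, 25.000°)
step 1: Δleader=(4.000, -14.000, -16.000°), engaged; cmd=(5.000, -20.500, -8.500°) → follower=(39.000, -24.500, 16.500°)
step 2: Δleader=(-22.000, -15.000, -22.000°), disengaged; cmd=(0,0,0) → follower holds at (39.000, -24.500, 16.500°)
step 3: Δleader=(-8.000, -4.000, -45.000°), disengaged; cmd=(0,0,0) → follower holds at (39.000, -24.500, 16.500°)


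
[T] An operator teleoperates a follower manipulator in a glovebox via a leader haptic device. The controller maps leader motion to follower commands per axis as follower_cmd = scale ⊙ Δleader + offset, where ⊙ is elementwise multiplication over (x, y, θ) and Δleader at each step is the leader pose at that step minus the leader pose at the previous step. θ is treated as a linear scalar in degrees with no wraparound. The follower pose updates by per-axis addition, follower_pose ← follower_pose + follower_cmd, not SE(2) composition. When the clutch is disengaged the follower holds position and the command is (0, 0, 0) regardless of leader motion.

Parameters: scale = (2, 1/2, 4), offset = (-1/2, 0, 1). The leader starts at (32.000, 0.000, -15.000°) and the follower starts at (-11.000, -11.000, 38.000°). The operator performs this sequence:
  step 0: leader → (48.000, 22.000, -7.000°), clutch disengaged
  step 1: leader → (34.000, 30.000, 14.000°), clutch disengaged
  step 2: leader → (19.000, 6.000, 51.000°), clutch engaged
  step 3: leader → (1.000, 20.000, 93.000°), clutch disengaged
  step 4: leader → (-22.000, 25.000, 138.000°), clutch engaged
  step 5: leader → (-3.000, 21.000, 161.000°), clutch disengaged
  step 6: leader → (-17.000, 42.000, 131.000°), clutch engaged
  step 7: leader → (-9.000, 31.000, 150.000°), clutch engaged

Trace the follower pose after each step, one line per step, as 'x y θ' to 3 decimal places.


step 0: Δleader=(16.000, 22.000, 8.000°), disengaged; cmd=(0,0,0) → follower holds at (-11.000, -11.000, 38.000°)
step 1: Δleader=(-14.000, 8.000, 21.000°), disengaged; cmd=(0,0,0) → follower holds at (-11.000, -11.000, 38.000°)
step 2: Δleader=(-15.000, -24.000, 37.000°), engaged; cmd=(-30.500, -12.000, 149.000°) → follower=(-41.500, -23.000, 187.000°)
step 3: Δleader=(-18.000, 14.000, 42.000°), disengaged; cmd=(0,0,0) → follower holds at (-41.500, -23.000, 187.000°)
step 4: Δleader=(-23.000, 5.000, 45.000°), engaged; cmd=(-46.500, 2.500, 181.000°) → follower=(-88.000, -20.500, 368.000°)
step 5: Δleader=(19.000, -4.000, 23.000°), disengaged; cmd=(0,0,0) → follower holds at (-88.000, -20.500, 368.000°)
step 6: Δleader=(-14.000, 21.000, -30.000°), engaged; cmd=(-28.500, 10.500, -119.000°) → follower=(-116.500, -10.000, 249.000°)
step 7: Δleader=(8.000, -11.000, 19.000°), engaged; cmd=(15.500, -5.500, 77.000°) → follower=(-101.000, -15.500, 326.000°)

-11.000 -11.000 38.000
-11.000 -11.000 38.000
-41.500 -23.000 187.000
-41.500 -23.000 187.000
-88.000 -20.500 368.000
-88.000 -20.500 368.000
-116.500 -10.000 249.000
-101.000 -15.500 326.000


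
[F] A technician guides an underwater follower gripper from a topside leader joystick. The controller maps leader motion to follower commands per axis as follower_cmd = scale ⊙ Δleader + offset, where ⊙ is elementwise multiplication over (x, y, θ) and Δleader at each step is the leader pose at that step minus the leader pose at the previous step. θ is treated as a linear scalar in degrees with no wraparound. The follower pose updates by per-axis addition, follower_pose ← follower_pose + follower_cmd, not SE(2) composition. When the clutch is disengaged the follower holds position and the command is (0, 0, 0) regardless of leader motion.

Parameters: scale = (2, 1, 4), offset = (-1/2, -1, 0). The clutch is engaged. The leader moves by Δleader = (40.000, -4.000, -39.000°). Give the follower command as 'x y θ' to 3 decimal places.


79.500 -5.000 -156.000

axis x: 2·40.000 + -1/2 = 79.500
axis y: 1·-4.000 + -1 = -5.000
axis θ: 4·-39.000 + 0 = -156.000


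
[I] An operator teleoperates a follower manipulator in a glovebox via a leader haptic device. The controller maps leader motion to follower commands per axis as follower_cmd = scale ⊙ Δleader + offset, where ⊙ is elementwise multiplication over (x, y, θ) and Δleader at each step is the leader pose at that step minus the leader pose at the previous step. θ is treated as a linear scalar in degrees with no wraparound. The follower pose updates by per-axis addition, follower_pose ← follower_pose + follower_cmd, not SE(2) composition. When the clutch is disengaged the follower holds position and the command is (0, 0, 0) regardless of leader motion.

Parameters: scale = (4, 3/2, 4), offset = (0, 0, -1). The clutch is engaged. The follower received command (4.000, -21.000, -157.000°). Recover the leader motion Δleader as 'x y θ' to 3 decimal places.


1.000 -14.000 -39.000

axis x: (4.000 − 0) / (4) = 1.000
axis y: (-21.000 − 0) / (3/2) = -14.000
axis θ: (-157.000 − -1) / (4) = -39.000


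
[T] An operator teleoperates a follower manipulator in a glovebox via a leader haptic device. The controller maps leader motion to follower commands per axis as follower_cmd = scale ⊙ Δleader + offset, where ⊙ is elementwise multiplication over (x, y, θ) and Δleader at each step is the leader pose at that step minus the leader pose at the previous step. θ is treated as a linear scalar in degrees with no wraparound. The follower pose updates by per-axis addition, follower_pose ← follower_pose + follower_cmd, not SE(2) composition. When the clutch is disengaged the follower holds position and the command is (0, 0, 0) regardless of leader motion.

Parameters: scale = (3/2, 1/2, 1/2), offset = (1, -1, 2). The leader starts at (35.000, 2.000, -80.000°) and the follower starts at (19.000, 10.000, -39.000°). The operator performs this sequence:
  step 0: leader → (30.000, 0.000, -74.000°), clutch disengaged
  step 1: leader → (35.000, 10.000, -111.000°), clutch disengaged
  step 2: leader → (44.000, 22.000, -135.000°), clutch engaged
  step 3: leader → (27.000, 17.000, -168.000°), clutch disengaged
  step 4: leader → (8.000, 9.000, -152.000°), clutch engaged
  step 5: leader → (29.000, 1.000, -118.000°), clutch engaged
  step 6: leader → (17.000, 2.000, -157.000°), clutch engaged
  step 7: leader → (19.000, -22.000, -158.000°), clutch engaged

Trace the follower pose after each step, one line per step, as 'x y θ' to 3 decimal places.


19.000 10.000 -39.000
19.000 10.000 -39.000
33.500 15.000 -49.000
33.500 15.000 -49.000
6.000 10.000 -39.000
38.500 5.000 -20.000
21.500 4.500 -37.500
25.500 -8.500 -36.000

step 0: Δleader=(-5.000, -2.000, 6.000°), disengaged; cmd=(0,0,0) → follower holds at (19.000, 10.000, -39.000°)
step 1: Δleader=(5.000, 10.000, -37.000°), disengaged; cmd=(0,0,0) → follower holds at (19.000, 10.000, -39.000°)
step 2: Δleader=(9.000, 12.000, -24.000°), engaged; cmd=(14.500, 5.000, -10.000°) → follower=(33.500, 15.000, -49.000°)
step 3: Δleader=(-17.000, -5.000, -33.000°), disengaged; cmd=(0,0,0) → follower holds at (33.500, 15.000, -49.000°)
step 4: Δleader=(-19.000, -8.000, 16.000°), engaged; cmd=(-27.500, -5.000, 10.000°) → follower=(6.000, 10.000, -39.000°)
step 5: Δleader=(21.000, -8.000, 34.000°), engaged; cmd=(32.500, -5.000, 19.000°) → follower=(38.500, 5.000, -20.000°)
step 6: Δleader=(-12.000, 1.000, -39.000°), engaged; cmd=(-17.000, -0.500, -17.500°) → follower=(21.500, 4.500, -37.500°)
step 7: Δleader=(2.000, -24.000, -1.000°), engaged; cmd=(4.000, -13.000, 1.500°) → follower=(25.500, -8.500, -36.000°)


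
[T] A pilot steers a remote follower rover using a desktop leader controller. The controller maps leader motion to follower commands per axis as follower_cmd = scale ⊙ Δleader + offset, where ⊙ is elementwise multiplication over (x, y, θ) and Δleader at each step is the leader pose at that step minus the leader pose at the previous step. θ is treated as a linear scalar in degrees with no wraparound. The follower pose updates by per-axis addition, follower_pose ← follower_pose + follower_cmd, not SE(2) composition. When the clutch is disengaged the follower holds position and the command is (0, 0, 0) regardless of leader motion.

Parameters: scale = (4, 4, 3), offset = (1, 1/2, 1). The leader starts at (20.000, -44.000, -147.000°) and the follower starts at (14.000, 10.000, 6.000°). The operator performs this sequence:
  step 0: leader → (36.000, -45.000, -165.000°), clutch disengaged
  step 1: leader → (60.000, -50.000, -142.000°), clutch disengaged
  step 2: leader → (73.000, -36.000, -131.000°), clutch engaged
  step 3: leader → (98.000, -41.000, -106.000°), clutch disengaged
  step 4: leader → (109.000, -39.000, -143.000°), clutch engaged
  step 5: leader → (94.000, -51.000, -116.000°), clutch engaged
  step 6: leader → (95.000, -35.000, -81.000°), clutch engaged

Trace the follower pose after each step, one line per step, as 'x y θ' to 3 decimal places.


14.000 10.000 6.000
14.000 10.000 6.000
67.000 66.500 40.000
67.000 66.500 40.000
112.000 75.000 -70.000
53.000 27.500 12.000
58.000 92.000 118.000

step 0: Δleader=(16.000, -1.000, -18.000°), disengaged; cmd=(0,0,0) → follower holds at (14.000, 10.000, 6.000°)
step 1: Δleader=(24.000, -5.000, 23.000°), disengaged; cmd=(0,0,0) → follower holds at (14.000, 10.000, 6.000°)
step 2: Δleader=(13.000, 14.000, 11.000°), engaged; cmd=(53.000, 56.500, 34.000°) → follower=(67.000, 66.500, 40.000°)
step 3: Δleader=(25.000, -5.000, 25.000°), disengaged; cmd=(0,0,0) → follower holds at (67.000, 66.500, 40.000°)
step 4: Δleader=(11.000, 2.000, -37.000°), engaged; cmd=(45.000, 8.500, -110.000°) → follower=(112.000, 75.000, -70.000°)
step 5: Δleader=(-15.000, -12.000, 27.000°), engaged; cmd=(-59.000, -47.500, 82.000°) → follower=(53.000, 27.500, 12.000°)
step 6: Δleader=(1.000, 16.000, 35.000°), engaged; cmd=(5.000, 64.500, 106.000°) → follower=(58.000, 92.000, 118.000°)


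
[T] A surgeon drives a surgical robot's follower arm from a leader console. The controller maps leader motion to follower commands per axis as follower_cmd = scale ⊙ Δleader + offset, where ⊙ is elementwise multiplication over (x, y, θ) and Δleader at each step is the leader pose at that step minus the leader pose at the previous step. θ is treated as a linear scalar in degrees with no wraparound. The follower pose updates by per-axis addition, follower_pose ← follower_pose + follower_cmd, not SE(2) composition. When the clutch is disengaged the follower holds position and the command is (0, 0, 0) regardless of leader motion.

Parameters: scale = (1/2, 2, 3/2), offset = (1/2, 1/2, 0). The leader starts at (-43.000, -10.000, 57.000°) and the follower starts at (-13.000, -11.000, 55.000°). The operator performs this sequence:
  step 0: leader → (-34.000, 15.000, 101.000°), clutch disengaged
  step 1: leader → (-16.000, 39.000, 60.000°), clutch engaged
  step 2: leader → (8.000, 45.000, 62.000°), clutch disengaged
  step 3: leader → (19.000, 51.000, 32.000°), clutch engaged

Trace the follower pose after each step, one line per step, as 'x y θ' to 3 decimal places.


-13.000 -11.000 55.000
-3.500 37.500 -6.500
-3.500 37.500 -6.500
2.500 50.000 -51.500

step 0: Δleader=(9.000, 25.000, 44.000°), disengaged; cmd=(0,0,0) → follower holds at (-13.000, -11.000, 55.000°)
step 1: Δleader=(18.000, 24.000, -41.000°), engaged; cmd=(9.500, 48.500, -61.500°) → follower=(-3.500, 37.500, -6.500°)
step 2: Δleader=(24.000, 6.000, 2.000°), disengaged; cmd=(0,0,0) → follower holds at (-3.500, 37.500, -6.500°)
step 3: Δleader=(11.000, 6.000, -30.000°), engaged; cmd=(6.000, 12.500, -45.000°) → follower=(2.500, 50.000, -51.500°)


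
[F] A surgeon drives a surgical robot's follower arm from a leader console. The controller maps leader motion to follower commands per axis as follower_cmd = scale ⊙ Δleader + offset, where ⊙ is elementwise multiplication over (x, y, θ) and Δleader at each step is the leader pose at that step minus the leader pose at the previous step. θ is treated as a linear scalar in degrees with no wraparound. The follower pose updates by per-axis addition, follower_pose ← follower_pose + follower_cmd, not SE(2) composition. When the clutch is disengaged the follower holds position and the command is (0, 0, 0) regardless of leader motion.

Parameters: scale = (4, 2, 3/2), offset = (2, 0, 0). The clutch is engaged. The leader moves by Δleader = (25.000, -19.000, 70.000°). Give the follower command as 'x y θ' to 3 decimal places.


axis x: 4·25.000 + 2 = 102.000
axis y: 2·-19.000 + 0 = -38.000
axis θ: 3/2·70.000 + 0 = 105.000

102.000 -38.000 105.000


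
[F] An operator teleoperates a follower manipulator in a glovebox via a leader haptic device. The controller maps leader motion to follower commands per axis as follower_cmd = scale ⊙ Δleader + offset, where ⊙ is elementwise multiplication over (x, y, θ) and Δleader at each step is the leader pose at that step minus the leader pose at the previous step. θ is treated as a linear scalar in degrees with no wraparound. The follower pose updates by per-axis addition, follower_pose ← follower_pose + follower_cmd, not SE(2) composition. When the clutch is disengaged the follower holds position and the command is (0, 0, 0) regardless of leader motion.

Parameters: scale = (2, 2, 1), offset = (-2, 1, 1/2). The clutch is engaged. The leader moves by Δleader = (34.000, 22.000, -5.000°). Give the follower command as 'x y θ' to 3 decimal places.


axis x: 2·34.000 + -2 = 66.000
axis y: 2·22.000 + 1 = 45.000
axis θ: 1·-5.000 + 1/2 = -4.500

66.000 45.000 -4.500


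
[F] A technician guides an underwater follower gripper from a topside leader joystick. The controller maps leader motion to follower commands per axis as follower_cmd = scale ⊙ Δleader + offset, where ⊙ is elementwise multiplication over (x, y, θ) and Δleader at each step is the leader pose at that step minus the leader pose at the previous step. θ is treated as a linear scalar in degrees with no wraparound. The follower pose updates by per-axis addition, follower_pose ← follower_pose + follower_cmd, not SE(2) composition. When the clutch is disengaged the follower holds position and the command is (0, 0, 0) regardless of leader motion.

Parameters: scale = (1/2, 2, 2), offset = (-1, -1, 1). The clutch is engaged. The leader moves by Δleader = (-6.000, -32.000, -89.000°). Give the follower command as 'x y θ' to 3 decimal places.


-4.000 -65.000 -177.000

axis x: 1/2·-6.000 + -1 = -4.000
axis y: 2·-32.000 + -1 = -65.000
axis θ: 2·-89.000 + 1 = -177.000


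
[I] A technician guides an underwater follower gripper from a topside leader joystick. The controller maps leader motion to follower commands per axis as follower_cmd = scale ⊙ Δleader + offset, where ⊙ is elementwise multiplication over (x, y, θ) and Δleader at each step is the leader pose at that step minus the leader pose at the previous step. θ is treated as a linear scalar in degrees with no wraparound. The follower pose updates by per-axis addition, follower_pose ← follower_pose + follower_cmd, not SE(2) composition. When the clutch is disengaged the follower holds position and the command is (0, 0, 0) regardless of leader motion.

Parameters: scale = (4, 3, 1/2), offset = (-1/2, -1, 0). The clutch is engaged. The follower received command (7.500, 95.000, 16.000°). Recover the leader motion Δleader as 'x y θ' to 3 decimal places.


axis x: (7.500 − -1/2) / (4) = 2.000
axis y: (95.000 − -1) / (3) = 32.000
axis θ: (16.000 − 0) / (1/2) = 32.000

2.000 32.000 32.000


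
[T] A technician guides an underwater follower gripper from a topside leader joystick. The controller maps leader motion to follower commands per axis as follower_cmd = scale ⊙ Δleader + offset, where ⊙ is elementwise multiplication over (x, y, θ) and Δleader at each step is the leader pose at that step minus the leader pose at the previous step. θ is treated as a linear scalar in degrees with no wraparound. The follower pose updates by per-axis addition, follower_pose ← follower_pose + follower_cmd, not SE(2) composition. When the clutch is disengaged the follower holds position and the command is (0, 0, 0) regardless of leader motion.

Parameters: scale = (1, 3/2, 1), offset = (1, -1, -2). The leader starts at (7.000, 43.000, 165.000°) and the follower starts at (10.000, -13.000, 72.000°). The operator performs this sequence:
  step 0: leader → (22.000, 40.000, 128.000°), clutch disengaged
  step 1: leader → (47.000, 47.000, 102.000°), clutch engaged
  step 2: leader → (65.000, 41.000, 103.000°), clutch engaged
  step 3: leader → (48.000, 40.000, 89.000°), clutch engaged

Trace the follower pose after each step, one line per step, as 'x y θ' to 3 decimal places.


10.000 -13.000 72.000
36.000 -3.500 44.000
55.000 -13.500 43.000
39.000 -16.000 27.000

step 0: Δleader=(15.000, -3.000, -37.000°), disengaged; cmd=(0,0,0) → follower holds at (10.000, -13.000, 72.000°)
step 1: Δleader=(25.000, 7.000, -26.000°), engaged; cmd=(26.000, 9.500, -28.000°) → follower=(36.000, -3.500, 44.000°)
step 2: Δleader=(18.000, -6.000, 1.000°), engaged; cmd=(19.000, -10.000, -1.000°) → follower=(55.000, -13.500, 43.000°)
step 3: Δleader=(-17.000, -1.000, -14.000°), engaged; cmd=(-16.000, -2.500, -16.000°) → follower=(39.000, -16.000, 27.000°)


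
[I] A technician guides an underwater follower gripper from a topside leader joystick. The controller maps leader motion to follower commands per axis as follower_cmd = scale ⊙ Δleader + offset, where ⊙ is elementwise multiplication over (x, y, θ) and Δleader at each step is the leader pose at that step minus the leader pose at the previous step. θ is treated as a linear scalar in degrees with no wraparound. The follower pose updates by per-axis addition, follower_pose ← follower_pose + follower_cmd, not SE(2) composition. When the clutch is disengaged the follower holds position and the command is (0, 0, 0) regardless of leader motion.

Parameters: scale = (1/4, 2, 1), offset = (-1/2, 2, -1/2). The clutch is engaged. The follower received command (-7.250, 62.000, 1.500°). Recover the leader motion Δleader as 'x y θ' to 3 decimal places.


-27.000 30.000 2.000

axis x: (-7.250 − -1/2) / (1/4) = -27.000
axis y: (62.000 − 2) / (2) = 30.000
axis θ: (1.500 − -1/2) / (1) = 2.000


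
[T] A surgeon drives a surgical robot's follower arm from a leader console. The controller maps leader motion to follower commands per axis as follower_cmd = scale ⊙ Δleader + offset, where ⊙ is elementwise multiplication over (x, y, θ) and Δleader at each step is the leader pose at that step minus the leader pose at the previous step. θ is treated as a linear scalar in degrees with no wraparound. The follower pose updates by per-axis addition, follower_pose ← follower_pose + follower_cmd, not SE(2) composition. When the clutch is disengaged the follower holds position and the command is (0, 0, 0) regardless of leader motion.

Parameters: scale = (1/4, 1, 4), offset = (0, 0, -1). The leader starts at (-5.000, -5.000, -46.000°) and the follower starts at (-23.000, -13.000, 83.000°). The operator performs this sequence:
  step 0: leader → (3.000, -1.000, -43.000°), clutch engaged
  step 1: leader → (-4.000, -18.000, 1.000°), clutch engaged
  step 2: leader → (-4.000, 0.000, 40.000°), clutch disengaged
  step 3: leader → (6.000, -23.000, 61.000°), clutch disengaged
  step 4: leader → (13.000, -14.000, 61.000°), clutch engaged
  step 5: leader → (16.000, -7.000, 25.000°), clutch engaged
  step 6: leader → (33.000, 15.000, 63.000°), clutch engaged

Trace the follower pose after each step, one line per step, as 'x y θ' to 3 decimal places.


step 0: Δleader=(8.000, 4.000, 3.000°), engaged; cmd=(2.000, 4.000, 11.000°) → follower=(-21.000, -9.000, 94.000°)
step 1: Δleader=(-7.000, -17.000, 44.000°), engaged; cmd=(-1.750, -17.000, 175.000°) → follower=(-22.750, -26.000, 269.000°)
step 2: Δleader=(0.000, 18.000, 39.000°), disengaged; cmd=(0,0,0) → follower holds at (-22.750, -26.000, 269.000°)
step 3: Δleader=(10.000, -23.000, 21.000°), disengaged; cmd=(0,0,0) → follower holds at (-22.750, -26.000, 269.000°)
step 4: Δleader=(7.000, 9.000, 0.000°), engaged; cmd=(1.750, 9.000, -1.000°) → follower=(-21.000, -17.000, 268.000°)
step 5: Δleader=(3.000, 7.000, -36.000°), engaged; cmd=(0.750, 7.000, -145.000°) → follower=(-20.250, -10.000, 123.000°)
step 6: Δleader=(17.000, 22.000, 38.000°), engaged; cmd=(4.250, 22.000, 151.000°) → follower=(-16.000, 12.000, 274.000°)

-21.000 -9.000 94.000
-22.750 -26.000 269.000
-22.750 -26.000 269.000
-22.750 -26.000 269.000
-21.000 -17.000 268.000
-20.250 -10.000 123.000
-16.000 12.000 274.000


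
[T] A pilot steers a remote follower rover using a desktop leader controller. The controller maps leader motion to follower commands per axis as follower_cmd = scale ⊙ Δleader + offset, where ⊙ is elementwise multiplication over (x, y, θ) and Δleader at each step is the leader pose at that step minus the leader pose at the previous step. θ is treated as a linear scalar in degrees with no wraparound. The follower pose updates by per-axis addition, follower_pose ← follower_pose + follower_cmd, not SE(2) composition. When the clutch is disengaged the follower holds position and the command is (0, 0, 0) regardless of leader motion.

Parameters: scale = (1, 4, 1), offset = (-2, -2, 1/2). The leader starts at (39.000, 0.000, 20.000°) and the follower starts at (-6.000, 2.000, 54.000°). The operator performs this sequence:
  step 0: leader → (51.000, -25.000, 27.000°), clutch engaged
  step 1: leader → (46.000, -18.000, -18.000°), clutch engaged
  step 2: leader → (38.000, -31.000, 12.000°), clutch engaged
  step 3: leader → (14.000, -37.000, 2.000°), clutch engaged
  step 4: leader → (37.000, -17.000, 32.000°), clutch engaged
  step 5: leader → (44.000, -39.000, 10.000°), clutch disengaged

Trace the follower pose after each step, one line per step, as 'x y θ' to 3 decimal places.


4.000 -100.000 61.500
-3.000 -74.000 17.000
-13.000 -128.000 47.500
-39.000 -154.000 38.000
-18.000 -76.000 68.500
-18.000 -76.000 68.500

step 0: Δleader=(12.000, -25.000, 7.000°), engaged; cmd=(10.000, -102.000, 7.500°) → follower=(4.000, -100.000, 61.500°)
step 1: Δleader=(-5.000, 7.000, -45.000°), engaged; cmd=(-7.000, 26.000, -44.500°) → follower=(-3.000, -74.000, 17.000°)
step 2: Δleader=(-8.000, -13.000, 30.000°), engaged; cmd=(-10.000, -54.000, 30.500°) → follower=(-13.000, -128.000, 47.500°)
step 3: Δleader=(-24.000, -6.000, -10.000°), engaged; cmd=(-26.000, -26.000, -9.500°) → follower=(-39.000, -154.000, 38.000°)
step 4: Δleader=(23.000, 20.000, 30.000°), engaged; cmd=(21.000, 78.000, 30.500°) → follower=(-18.000, -76.000, 68.500°)
step 5: Δleader=(7.000, -22.000, -22.000°), disengaged; cmd=(0,0,0) → follower holds at (-18.000, -76.000, 68.500°)


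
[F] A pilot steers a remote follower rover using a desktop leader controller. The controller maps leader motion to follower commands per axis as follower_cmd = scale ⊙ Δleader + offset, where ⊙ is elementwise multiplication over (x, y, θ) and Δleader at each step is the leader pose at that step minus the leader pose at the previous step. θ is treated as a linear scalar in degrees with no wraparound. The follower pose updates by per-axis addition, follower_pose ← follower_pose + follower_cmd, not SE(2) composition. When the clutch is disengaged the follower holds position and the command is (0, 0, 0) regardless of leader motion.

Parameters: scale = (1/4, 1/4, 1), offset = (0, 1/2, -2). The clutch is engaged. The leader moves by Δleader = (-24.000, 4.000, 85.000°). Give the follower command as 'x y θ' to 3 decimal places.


-6.000 1.500 83.000

axis x: 1/4·-24.000 + 0 = -6.000
axis y: 1/4·4.000 + 1/2 = 1.500
axis θ: 1·85.000 + -2 = 83.000


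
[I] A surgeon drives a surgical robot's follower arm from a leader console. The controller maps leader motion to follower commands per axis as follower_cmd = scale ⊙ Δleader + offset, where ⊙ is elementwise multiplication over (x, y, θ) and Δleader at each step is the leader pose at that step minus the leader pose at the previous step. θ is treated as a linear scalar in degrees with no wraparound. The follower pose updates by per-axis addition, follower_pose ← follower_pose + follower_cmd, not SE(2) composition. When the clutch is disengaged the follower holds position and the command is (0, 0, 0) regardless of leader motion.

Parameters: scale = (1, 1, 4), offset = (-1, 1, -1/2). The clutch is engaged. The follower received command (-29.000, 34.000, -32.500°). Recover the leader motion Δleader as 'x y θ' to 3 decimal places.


axis x: (-29.000 − -1) / (1) = -28.000
axis y: (34.000 − 1) / (1) = 33.000
axis θ: (-32.500 − -1/2) / (4) = -8.000

-28.000 33.000 -8.000


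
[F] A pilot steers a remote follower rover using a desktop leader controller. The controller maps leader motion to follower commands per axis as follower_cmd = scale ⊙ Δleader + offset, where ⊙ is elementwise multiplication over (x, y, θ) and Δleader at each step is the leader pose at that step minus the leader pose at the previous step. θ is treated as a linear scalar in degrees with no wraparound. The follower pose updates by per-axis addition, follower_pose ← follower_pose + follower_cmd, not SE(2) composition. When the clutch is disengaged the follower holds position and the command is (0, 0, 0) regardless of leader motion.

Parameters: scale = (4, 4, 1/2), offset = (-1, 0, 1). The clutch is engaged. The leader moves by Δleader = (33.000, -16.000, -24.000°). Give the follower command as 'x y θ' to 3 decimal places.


axis x: 4·33.000 + -1 = 131.000
axis y: 4·-16.000 + 0 = -64.000
axis θ: 1/2·-24.000 + 1 = -11.000

131.000 -64.000 -11.000


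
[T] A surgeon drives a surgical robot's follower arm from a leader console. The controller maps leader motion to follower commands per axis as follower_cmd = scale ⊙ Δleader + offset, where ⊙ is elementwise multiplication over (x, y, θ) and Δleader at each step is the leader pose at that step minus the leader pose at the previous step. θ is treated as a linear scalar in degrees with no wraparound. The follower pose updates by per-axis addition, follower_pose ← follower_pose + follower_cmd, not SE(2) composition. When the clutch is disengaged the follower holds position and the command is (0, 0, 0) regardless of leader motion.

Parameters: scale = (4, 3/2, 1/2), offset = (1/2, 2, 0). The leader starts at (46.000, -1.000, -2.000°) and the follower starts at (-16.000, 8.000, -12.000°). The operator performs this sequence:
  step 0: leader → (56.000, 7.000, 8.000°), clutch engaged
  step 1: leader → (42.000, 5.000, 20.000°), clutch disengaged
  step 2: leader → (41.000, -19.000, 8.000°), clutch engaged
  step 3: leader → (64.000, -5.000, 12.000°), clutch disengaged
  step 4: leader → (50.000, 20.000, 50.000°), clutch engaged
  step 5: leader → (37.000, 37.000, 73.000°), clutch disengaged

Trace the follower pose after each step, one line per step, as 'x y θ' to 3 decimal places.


24.500 22.000 -7.000
24.500 22.000 -7.000
21.000 -12.000 -13.000
21.000 -12.000 -13.000
-34.500 27.500 6.000
-34.500 27.500 6.000

step 0: Δleader=(10.000, 8.000, 10.000°), engaged; cmd=(40.500, 14.000, 5.000°) → follower=(24.500, 22.000, -7.000°)
step 1: Δleader=(-14.000, -2.000, 12.000°), disengaged; cmd=(0,0,0) → follower holds at (24.500, 22.000, -7.000°)
step 2: Δleader=(-1.000, -24.000, -12.000°), engaged; cmd=(-3.500, -34.000, -6.000°) → follower=(21.000, -12.000, -13.000°)
step 3: Δleader=(23.000, 14.000, 4.000°), disengaged; cmd=(0,0,0) → follower holds at (21.000, -12.000, -13.000°)
step 4: Δleader=(-14.000, 25.000, 38.000°), engaged; cmd=(-55.500, 39.500, 19.000°) → follower=(-34.500, 27.500, 6.000°)
step 5: Δleader=(-13.000, 17.000, 23.000°), disengaged; cmd=(0,0,0) → follower holds at (-34.500, 27.500, 6.000°)


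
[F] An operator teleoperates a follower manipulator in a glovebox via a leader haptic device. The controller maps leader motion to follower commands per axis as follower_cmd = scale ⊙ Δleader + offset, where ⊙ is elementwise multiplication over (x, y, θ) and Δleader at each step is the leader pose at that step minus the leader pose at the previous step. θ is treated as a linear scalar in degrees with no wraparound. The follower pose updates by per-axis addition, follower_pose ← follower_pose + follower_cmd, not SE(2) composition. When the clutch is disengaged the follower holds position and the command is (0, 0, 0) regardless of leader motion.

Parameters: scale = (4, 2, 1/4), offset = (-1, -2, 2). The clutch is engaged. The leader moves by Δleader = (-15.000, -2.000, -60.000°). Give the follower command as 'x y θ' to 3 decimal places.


axis x: 4·-15.000 + -1 = -61.000
axis y: 2·-2.000 + -2 = -6.000
axis θ: 1/4·-60.000 + 2 = -13.000

-61.000 -6.000 -13.000


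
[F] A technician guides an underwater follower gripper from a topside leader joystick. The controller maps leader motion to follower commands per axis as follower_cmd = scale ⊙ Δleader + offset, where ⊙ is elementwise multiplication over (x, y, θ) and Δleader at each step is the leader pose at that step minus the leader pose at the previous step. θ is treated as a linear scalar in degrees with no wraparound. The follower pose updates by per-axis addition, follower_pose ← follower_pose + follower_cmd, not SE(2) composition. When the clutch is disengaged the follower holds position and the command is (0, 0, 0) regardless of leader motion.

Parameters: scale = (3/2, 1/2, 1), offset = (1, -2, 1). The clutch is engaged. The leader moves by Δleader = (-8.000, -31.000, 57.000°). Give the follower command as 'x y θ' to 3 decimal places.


axis x: 3/2·-8.000 + 1 = -11.000
axis y: 1/2·-31.000 + -2 = -17.500
axis θ: 1·57.000 + 1 = 58.000

-11.000 -17.500 58.000


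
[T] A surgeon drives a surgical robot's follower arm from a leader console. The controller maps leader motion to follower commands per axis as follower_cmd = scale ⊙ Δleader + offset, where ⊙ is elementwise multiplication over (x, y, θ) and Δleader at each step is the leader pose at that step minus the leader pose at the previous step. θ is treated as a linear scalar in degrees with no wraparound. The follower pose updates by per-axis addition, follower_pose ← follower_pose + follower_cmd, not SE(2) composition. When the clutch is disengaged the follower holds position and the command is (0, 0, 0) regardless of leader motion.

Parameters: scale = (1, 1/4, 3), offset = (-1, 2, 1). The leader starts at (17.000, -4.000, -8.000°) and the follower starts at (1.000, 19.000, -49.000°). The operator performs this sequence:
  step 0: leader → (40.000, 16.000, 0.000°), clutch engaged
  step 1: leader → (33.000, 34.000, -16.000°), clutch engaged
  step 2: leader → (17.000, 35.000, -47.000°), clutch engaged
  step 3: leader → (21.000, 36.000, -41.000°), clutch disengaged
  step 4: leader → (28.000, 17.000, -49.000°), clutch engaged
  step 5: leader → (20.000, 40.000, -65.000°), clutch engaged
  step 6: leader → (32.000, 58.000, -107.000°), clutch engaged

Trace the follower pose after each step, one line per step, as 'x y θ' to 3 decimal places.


step 0: Δleader=(23.000, 20.000, 8.000°), engaged; cmd=(22.000, 7.000, 25.000°) → follower=(23.000, 26.000, -24.000°)
step 1: Δleader=(-7.000, 18.000, -16.000°), engaged; cmd=(-8.000, 6.500, -47.000°) → follower=(15.000, 32.500, -71.000°)
step 2: Δleader=(-16.000, 1.000, -31.000°), engaged; cmd=(-17.000, 2.250, -92.000°) → follower=(-2.000, 34.750, -163.000°)
step 3: Δleader=(4.000, 1.000, 6.000°), disengaged; cmd=(0,0,0) → follower holds at (-2.000, 34.750, -163.000°)
step 4: Δleader=(7.000, -19.000, -8.000°), engaged; cmd=(6.000, -2.750, -23.000°) → follower=(4.000, 32.000, -186.000°)
step 5: Δleader=(-8.000, 23.000, -16.000°), engaged; cmd=(-9.000, 7.750, -47.000°) → follower=(-5.000, 39.750, -233.000°)
step 6: Δleader=(12.000, 18.000, -42.000°), engaged; cmd=(11.000, 6.500, -125.000°) → follower=(6.000, 46.250, -358.000°)

23.000 26.000 -24.000
15.000 32.500 -71.000
-2.000 34.750 -163.000
-2.000 34.750 -163.000
4.000 32.000 -186.000
-5.000 39.750 -233.000
6.000 46.250 -358.000


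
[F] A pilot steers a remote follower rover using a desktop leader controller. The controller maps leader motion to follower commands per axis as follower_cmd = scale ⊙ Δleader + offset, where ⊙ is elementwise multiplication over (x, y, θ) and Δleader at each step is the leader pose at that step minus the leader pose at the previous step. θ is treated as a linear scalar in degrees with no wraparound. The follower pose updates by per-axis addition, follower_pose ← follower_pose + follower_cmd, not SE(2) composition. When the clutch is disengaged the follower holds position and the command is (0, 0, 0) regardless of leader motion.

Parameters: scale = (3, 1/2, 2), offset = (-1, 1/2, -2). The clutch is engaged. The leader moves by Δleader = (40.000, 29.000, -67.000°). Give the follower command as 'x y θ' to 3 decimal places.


axis x: 3·40.000 + -1 = 119.000
axis y: 1/2·29.000 + 1/2 = 15.000
axis θ: 2·-67.000 + -2 = -136.000

119.000 15.000 -136.000


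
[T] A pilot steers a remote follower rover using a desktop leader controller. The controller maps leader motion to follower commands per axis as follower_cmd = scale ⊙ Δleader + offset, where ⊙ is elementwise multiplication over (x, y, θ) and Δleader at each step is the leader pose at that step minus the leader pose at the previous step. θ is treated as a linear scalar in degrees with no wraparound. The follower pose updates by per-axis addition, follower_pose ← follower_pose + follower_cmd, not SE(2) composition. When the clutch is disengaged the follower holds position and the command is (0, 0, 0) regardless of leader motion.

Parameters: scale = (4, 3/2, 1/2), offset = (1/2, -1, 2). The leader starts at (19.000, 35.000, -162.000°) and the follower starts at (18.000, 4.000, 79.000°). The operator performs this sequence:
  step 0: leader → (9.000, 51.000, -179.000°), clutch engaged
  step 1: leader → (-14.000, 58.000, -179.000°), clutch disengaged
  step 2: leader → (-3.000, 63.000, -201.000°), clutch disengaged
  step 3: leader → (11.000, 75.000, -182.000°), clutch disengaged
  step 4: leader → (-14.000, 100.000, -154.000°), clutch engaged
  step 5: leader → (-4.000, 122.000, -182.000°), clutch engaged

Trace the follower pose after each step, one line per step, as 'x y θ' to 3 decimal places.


-21.500 27.000 72.500
-21.500 27.000 72.500
-21.500 27.000 72.500
-21.500 27.000 72.500
-121.000 63.500 88.500
-80.500 95.500 76.500

step 0: Δleader=(-10.000, 16.000, -17.000°), engaged; cmd=(-39.500, 23.000, -6.500°) → follower=(-21.500, 27.000, 72.500°)
step 1: Δleader=(-23.000, 7.000, 0.000°), disengaged; cmd=(0,0,0) → follower holds at (-21.500, 27.000, 72.500°)
step 2: Δleader=(11.000, 5.000, -22.000°), disengaged; cmd=(0,0,0) → follower holds at (-21.500, 27.000, 72.500°)
step 3: Δleader=(14.000, 12.000, 19.000°), disengaged; cmd=(0,0,0) → follower holds at (-21.500, 27.000, 72.500°)
step 4: Δleader=(-25.000, 25.000, 28.000°), engaged; cmd=(-99.500, 36.500, 16.000°) → follower=(-121.000, 63.500, 88.500°)
step 5: Δleader=(10.000, 22.000, -28.000°), engaged; cmd=(40.500, 32.000, -12.000°) → follower=(-80.500, 95.500, 76.500°)


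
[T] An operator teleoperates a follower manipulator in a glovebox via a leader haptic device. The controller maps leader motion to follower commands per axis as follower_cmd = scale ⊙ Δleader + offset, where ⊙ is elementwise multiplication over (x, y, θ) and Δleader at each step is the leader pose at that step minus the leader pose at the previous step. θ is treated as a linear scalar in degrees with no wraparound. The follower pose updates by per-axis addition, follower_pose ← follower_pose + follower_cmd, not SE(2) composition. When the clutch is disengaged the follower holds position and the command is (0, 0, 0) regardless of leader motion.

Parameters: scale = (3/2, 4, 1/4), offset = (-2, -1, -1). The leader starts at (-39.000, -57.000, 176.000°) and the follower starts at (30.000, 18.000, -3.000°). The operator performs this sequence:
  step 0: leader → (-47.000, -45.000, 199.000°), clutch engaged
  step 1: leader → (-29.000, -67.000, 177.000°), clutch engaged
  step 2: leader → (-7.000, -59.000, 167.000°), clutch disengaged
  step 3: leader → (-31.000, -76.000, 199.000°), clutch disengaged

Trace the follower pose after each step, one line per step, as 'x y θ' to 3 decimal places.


16.000 65.000 1.750
41.000 -24.000 -4.750
41.000 -24.000 -4.750
41.000 -24.000 -4.750

step 0: Δleader=(-8.000, 12.000, 23.000°), engaged; cmd=(-14.000, 47.000, 4.750°) → follower=(16.000, 65.000, 1.750°)
step 1: Δleader=(18.000, -22.000, -22.000°), engaged; cmd=(25.000, -89.000, -6.500°) → follower=(41.000, -24.000, -4.750°)
step 2: Δleader=(22.000, 8.000, -10.000°), disengaged; cmd=(0,0,0) → follower holds at (41.000, -24.000, -4.750°)
step 3: Δleader=(-24.000, -17.000, 32.000°), disengaged; cmd=(0,0,0) → follower holds at (41.000, -24.000, -4.750°)
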